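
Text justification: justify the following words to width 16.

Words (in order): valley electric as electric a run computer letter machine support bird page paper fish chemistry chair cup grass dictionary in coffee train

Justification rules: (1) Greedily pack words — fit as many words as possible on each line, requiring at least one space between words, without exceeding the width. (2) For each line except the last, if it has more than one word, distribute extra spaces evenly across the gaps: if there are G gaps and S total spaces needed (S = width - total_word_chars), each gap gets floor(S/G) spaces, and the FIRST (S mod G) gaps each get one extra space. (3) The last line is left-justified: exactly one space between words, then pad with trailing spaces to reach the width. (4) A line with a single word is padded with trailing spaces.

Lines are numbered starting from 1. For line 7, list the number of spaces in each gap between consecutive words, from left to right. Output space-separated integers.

Line 1: ['valley', 'electric'] (min_width=15, slack=1)
Line 2: ['as', 'electric', 'a'] (min_width=13, slack=3)
Line 3: ['run', 'computer'] (min_width=12, slack=4)
Line 4: ['letter', 'machine'] (min_width=14, slack=2)
Line 5: ['support', 'bird'] (min_width=12, slack=4)
Line 6: ['page', 'paper', 'fish'] (min_width=15, slack=1)
Line 7: ['chemistry', 'chair'] (min_width=15, slack=1)
Line 8: ['cup', 'grass'] (min_width=9, slack=7)
Line 9: ['dictionary', 'in'] (min_width=13, slack=3)
Line 10: ['coffee', 'train'] (min_width=12, slack=4)

Answer: 2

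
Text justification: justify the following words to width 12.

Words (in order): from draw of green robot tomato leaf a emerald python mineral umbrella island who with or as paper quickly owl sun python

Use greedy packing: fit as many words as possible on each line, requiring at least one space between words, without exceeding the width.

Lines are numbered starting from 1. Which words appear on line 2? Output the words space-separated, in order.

Answer: green robot

Derivation:
Line 1: ['from', 'draw', 'of'] (min_width=12, slack=0)
Line 2: ['green', 'robot'] (min_width=11, slack=1)
Line 3: ['tomato', 'leaf'] (min_width=11, slack=1)
Line 4: ['a', 'emerald'] (min_width=9, slack=3)
Line 5: ['python'] (min_width=6, slack=6)
Line 6: ['mineral'] (min_width=7, slack=5)
Line 7: ['umbrella'] (min_width=8, slack=4)
Line 8: ['island', 'who'] (min_width=10, slack=2)
Line 9: ['with', 'or', 'as'] (min_width=10, slack=2)
Line 10: ['paper'] (min_width=5, slack=7)
Line 11: ['quickly', 'owl'] (min_width=11, slack=1)
Line 12: ['sun', 'python'] (min_width=10, slack=2)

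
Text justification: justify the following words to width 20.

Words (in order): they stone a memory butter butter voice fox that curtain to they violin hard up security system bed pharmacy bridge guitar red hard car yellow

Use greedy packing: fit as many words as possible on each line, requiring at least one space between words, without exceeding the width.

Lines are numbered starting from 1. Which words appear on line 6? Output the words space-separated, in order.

Line 1: ['they', 'stone', 'a', 'memory'] (min_width=19, slack=1)
Line 2: ['butter', 'butter', 'voice'] (min_width=19, slack=1)
Line 3: ['fox', 'that', 'curtain', 'to'] (min_width=19, slack=1)
Line 4: ['they', 'violin', 'hard', 'up'] (min_width=19, slack=1)
Line 5: ['security', 'system', 'bed'] (min_width=19, slack=1)
Line 6: ['pharmacy', 'bridge'] (min_width=15, slack=5)
Line 7: ['guitar', 'red', 'hard', 'car'] (min_width=19, slack=1)
Line 8: ['yellow'] (min_width=6, slack=14)

Answer: pharmacy bridge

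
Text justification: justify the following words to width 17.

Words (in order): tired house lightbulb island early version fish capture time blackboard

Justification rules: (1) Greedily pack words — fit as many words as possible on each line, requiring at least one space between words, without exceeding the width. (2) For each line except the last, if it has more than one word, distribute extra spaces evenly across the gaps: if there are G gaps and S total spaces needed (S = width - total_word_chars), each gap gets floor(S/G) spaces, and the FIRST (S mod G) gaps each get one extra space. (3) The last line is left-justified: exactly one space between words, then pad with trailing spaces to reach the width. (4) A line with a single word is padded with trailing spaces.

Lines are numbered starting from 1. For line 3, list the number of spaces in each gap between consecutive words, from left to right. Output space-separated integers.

Answer: 5

Derivation:
Line 1: ['tired', 'house'] (min_width=11, slack=6)
Line 2: ['lightbulb', 'island'] (min_width=16, slack=1)
Line 3: ['early', 'version'] (min_width=13, slack=4)
Line 4: ['fish', 'capture', 'time'] (min_width=17, slack=0)
Line 5: ['blackboard'] (min_width=10, slack=7)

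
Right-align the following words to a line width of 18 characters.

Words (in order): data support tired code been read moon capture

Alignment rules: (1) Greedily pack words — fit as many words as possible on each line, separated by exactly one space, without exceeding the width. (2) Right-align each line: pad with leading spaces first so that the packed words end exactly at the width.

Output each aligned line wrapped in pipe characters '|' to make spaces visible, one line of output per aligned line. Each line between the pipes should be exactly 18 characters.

Answer: |data support tired|
|    code been read|
|      moon capture|

Derivation:
Line 1: ['data', 'support', 'tired'] (min_width=18, slack=0)
Line 2: ['code', 'been', 'read'] (min_width=14, slack=4)
Line 3: ['moon', 'capture'] (min_width=12, slack=6)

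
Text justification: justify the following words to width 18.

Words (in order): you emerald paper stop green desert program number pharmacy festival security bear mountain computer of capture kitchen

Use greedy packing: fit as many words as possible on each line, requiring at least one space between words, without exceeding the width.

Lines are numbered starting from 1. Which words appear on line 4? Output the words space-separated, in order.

Line 1: ['you', 'emerald', 'paper'] (min_width=17, slack=1)
Line 2: ['stop', 'green', 'desert'] (min_width=17, slack=1)
Line 3: ['program', 'number'] (min_width=14, slack=4)
Line 4: ['pharmacy', 'festival'] (min_width=17, slack=1)
Line 5: ['security', 'bear'] (min_width=13, slack=5)
Line 6: ['mountain', 'computer'] (min_width=17, slack=1)
Line 7: ['of', 'capture', 'kitchen'] (min_width=18, slack=0)

Answer: pharmacy festival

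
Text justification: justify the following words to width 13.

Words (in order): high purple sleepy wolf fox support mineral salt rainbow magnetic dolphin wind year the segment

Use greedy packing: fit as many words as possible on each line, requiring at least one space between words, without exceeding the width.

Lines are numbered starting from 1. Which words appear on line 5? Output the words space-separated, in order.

Answer: rainbow

Derivation:
Line 1: ['high', 'purple'] (min_width=11, slack=2)
Line 2: ['sleepy', 'wolf'] (min_width=11, slack=2)
Line 3: ['fox', 'support'] (min_width=11, slack=2)
Line 4: ['mineral', 'salt'] (min_width=12, slack=1)
Line 5: ['rainbow'] (min_width=7, slack=6)
Line 6: ['magnetic'] (min_width=8, slack=5)
Line 7: ['dolphin', 'wind'] (min_width=12, slack=1)
Line 8: ['year', 'the'] (min_width=8, slack=5)
Line 9: ['segment'] (min_width=7, slack=6)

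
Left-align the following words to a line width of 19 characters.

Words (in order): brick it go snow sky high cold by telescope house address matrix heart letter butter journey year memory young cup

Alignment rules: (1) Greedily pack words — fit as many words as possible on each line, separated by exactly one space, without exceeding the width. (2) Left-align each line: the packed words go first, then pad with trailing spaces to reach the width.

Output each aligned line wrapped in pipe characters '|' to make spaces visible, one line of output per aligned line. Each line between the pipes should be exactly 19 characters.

Line 1: ['brick', 'it', 'go', 'snow'] (min_width=16, slack=3)
Line 2: ['sky', 'high', 'cold', 'by'] (min_width=16, slack=3)
Line 3: ['telescope', 'house'] (min_width=15, slack=4)
Line 4: ['address', 'matrix'] (min_width=14, slack=5)
Line 5: ['heart', 'letter', 'butter'] (min_width=19, slack=0)
Line 6: ['journey', 'year', 'memory'] (min_width=19, slack=0)
Line 7: ['young', 'cup'] (min_width=9, slack=10)

Answer: |brick it go snow   |
|sky high cold by   |
|telescope house    |
|address matrix     |
|heart letter butter|
|journey year memory|
|young cup          |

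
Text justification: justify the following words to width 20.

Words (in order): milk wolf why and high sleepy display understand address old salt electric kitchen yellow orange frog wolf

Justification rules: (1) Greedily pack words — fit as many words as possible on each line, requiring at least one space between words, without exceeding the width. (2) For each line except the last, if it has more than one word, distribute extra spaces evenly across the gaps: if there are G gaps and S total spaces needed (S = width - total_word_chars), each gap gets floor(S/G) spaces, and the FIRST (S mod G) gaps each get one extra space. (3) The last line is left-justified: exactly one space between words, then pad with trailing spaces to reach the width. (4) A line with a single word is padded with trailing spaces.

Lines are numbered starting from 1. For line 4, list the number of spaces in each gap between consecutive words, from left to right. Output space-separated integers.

Line 1: ['milk', 'wolf', 'why', 'and'] (min_width=17, slack=3)
Line 2: ['high', 'sleepy', 'display'] (min_width=19, slack=1)
Line 3: ['understand', 'address'] (min_width=18, slack=2)
Line 4: ['old', 'salt', 'electric'] (min_width=17, slack=3)
Line 5: ['kitchen', 'yellow'] (min_width=14, slack=6)
Line 6: ['orange', 'frog', 'wolf'] (min_width=16, slack=4)

Answer: 3 2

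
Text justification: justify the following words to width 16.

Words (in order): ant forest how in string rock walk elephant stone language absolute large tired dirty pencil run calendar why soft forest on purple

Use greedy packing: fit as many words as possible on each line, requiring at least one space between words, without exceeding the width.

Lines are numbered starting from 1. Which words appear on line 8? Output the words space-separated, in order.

Answer: calendar why

Derivation:
Line 1: ['ant', 'forest', 'how'] (min_width=14, slack=2)
Line 2: ['in', 'string', 'rock'] (min_width=14, slack=2)
Line 3: ['walk', 'elephant'] (min_width=13, slack=3)
Line 4: ['stone', 'language'] (min_width=14, slack=2)
Line 5: ['absolute', 'large'] (min_width=14, slack=2)
Line 6: ['tired', 'dirty'] (min_width=11, slack=5)
Line 7: ['pencil', 'run'] (min_width=10, slack=6)
Line 8: ['calendar', 'why'] (min_width=12, slack=4)
Line 9: ['soft', 'forest', 'on'] (min_width=14, slack=2)
Line 10: ['purple'] (min_width=6, slack=10)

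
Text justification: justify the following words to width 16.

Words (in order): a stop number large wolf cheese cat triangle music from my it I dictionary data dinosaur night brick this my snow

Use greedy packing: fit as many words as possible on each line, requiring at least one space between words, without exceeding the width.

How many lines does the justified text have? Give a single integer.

Line 1: ['a', 'stop', 'number'] (min_width=13, slack=3)
Line 2: ['large', 'wolf'] (min_width=10, slack=6)
Line 3: ['cheese', 'cat'] (min_width=10, slack=6)
Line 4: ['triangle', 'music'] (min_width=14, slack=2)
Line 5: ['from', 'my', 'it', 'I'] (min_width=12, slack=4)
Line 6: ['dictionary', 'data'] (min_width=15, slack=1)
Line 7: ['dinosaur', 'night'] (min_width=14, slack=2)
Line 8: ['brick', 'this', 'my'] (min_width=13, slack=3)
Line 9: ['snow'] (min_width=4, slack=12)
Total lines: 9

Answer: 9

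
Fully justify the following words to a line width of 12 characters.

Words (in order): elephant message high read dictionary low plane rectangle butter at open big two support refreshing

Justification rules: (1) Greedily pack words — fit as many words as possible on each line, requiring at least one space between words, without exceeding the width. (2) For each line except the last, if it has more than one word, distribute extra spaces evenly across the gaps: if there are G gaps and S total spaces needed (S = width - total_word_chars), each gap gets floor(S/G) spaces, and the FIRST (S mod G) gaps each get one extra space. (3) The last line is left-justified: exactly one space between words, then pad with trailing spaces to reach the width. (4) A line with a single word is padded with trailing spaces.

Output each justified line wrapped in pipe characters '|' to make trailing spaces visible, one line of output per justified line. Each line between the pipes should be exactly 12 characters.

Line 1: ['elephant'] (min_width=8, slack=4)
Line 2: ['message', 'high'] (min_width=12, slack=0)
Line 3: ['read'] (min_width=4, slack=8)
Line 4: ['dictionary'] (min_width=10, slack=2)
Line 5: ['low', 'plane'] (min_width=9, slack=3)
Line 6: ['rectangle'] (min_width=9, slack=3)
Line 7: ['butter', 'at'] (min_width=9, slack=3)
Line 8: ['open', 'big', 'two'] (min_width=12, slack=0)
Line 9: ['support'] (min_width=7, slack=5)
Line 10: ['refreshing'] (min_width=10, slack=2)

Answer: |elephant    |
|message high|
|read        |
|dictionary  |
|low    plane|
|rectangle   |
|butter    at|
|open big two|
|support     |
|refreshing  |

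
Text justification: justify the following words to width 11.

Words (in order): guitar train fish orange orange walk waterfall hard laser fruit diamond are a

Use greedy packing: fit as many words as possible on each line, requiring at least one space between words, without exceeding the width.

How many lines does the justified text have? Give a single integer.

Answer: 9

Derivation:
Line 1: ['guitar'] (min_width=6, slack=5)
Line 2: ['train', 'fish'] (min_width=10, slack=1)
Line 3: ['orange'] (min_width=6, slack=5)
Line 4: ['orange', 'walk'] (min_width=11, slack=0)
Line 5: ['waterfall'] (min_width=9, slack=2)
Line 6: ['hard', 'laser'] (min_width=10, slack=1)
Line 7: ['fruit'] (min_width=5, slack=6)
Line 8: ['diamond', 'are'] (min_width=11, slack=0)
Line 9: ['a'] (min_width=1, slack=10)
Total lines: 9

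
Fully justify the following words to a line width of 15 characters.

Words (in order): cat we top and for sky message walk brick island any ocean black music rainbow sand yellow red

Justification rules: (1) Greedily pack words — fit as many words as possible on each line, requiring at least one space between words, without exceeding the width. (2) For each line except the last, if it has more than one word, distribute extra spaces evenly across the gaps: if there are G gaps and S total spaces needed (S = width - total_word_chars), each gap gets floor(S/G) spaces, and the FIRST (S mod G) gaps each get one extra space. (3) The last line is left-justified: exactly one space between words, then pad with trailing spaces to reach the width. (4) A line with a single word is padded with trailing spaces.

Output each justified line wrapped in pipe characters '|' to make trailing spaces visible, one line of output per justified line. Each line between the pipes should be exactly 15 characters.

Line 1: ['cat', 'we', 'top', 'and'] (min_width=14, slack=1)
Line 2: ['for', 'sky', 'message'] (min_width=15, slack=0)
Line 3: ['walk', 'brick'] (min_width=10, slack=5)
Line 4: ['island', 'any'] (min_width=10, slack=5)
Line 5: ['ocean', 'black'] (min_width=11, slack=4)
Line 6: ['music', 'rainbow'] (min_width=13, slack=2)
Line 7: ['sand', 'yellow', 'red'] (min_width=15, slack=0)

Answer: |cat  we top and|
|for sky message|
|walk      brick|
|island      any|
|ocean     black|
|music   rainbow|
|sand yellow red|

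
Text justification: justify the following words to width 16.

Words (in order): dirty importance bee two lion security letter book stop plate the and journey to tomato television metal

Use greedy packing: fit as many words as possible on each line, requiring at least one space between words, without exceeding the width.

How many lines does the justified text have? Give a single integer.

Line 1: ['dirty', 'importance'] (min_width=16, slack=0)
Line 2: ['bee', 'two', 'lion'] (min_width=12, slack=4)
Line 3: ['security', 'letter'] (min_width=15, slack=1)
Line 4: ['book', 'stop', 'plate'] (min_width=15, slack=1)
Line 5: ['the', 'and', 'journey'] (min_width=15, slack=1)
Line 6: ['to', 'tomato'] (min_width=9, slack=7)
Line 7: ['television', 'metal'] (min_width=16, slack=0)
Total lines: 7

Answer: 7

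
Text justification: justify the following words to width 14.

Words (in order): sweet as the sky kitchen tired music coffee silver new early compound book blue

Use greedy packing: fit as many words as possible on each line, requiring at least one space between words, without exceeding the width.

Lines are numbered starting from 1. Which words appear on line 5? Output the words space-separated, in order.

Answer: new early

Derivation:
Line 1: ['sweet', 'as', 'the'] (min_width=12, slack=2)
Line 2: ['sky', 'kitchen'] (min_width=11, slack=3)
Line 3: ['tired', 'music'] (min_width=11, slack=3)
Line 4: ['coffee', 'silver'] (min_width=13, slack=1)
Line 5: ['new', 'early'] (min_width=9, slack=5)
Line 6: ['compound', 'book'] (min_width=13, slack=1)
Line 7: ['blue'] (min_width=4, slack=10)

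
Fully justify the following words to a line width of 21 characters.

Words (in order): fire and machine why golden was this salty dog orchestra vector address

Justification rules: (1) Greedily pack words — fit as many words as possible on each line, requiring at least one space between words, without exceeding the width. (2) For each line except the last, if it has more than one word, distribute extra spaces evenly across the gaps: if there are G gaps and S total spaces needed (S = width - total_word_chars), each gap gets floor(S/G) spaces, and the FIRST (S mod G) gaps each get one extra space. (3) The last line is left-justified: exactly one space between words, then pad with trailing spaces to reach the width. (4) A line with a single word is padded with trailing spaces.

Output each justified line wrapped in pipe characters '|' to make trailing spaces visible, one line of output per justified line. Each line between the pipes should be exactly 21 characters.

Line 1: ['fire', 'and', 'machine', 'why'] (min_width=20, slack=1)
Line 2: ['golden', 'was', 'this', 'salty'] (min_width=21, slack=0)
Line 3: ['dog', 'orchestra', 'vector'] (min_width=20, slack=1)
Line 4: ['address'] (min_width=7, slack=14)

Answer: |fire  and machine why|
|golden was this salty|
|dog  orchestra vector|
|address              |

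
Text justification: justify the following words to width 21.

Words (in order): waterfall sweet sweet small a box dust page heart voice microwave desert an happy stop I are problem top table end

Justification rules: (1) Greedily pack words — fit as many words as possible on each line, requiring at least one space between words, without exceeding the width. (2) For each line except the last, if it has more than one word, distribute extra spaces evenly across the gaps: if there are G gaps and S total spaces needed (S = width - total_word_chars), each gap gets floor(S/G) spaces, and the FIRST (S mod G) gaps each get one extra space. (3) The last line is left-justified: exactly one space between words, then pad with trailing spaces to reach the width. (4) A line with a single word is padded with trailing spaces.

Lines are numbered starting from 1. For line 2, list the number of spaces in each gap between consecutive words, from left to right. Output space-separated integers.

Line 1: ['waterfall', 'sweet', 'sweet'] (min_width=21, slack=0)
Line 2: ['small', 'a', 'box', 'dust', 'page'] (min_width=21, slack=0)
Line 3: ['heart', 'voice', 'microwave'] (min_width=21, slack=0)
Line 4: ['desert', 'an', 'happy', 'stop'] (min_width=20, slack=1)
Line 5: ['I', 'are', 'problem', 'top'] (min_width=17, slack=4)
Line 6: ['table', 'end'] (min_width=9, slack=12)

Answer: 1 1 1 1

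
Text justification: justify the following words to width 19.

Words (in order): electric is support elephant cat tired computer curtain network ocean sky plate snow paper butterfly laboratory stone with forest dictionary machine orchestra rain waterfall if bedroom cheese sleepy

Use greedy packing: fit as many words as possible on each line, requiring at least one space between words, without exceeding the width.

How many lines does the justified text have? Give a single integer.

Line 1: ['electric', 'is', 'support'] (min_width=19, slack=0)
Line 2: ['elephant', 'cat', 'tired'] (min_width=18, slack=1)
Line 3: ['computer', 'curtain'] (min_width=16, slack=3)
Line 4: ['network', 'ocean', 'sky'] (min_width=17, slack=2)
Line 5: ['plate', 'snow', 'paper'] (min_width=16, slack=3)
Line 6: ['butterfly'] (min_width=9, slack=10)
Line 7: ['laboratory', 'stone'] (min_width=16, slack=3)
Line 8: ['with', 'forest'] (min_width=11, slack=8)
Line 9: ['dictionary', 'machine'] (min_width=18, slack=1)
Line 10: ['orchestra', 'rain'] (min_width=14, slack=5)
Line 11: ['waterfall', 'if'] (min_width=12, slack=7)
Line 12: ['bedroom', 'cheese'] (min_width=14, slack=5)
Line 13: ['sleepy'] (min_width=6, slack=13)
Total lines: 13

Answer: 13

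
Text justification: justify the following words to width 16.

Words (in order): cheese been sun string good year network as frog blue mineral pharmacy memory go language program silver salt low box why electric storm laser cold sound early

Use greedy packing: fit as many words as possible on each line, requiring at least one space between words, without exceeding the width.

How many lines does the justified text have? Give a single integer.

Line 1: ['cheese', 'been', 'sun'] (min_width=15, slack=1)
Line 2: ['string', 'good', 'year'] (min_width=16, slack=0)
Line 3: ['network', 'as', 'frog'] (min_width=15, slack=1)
Line 4: ['blue', 'mineral'] (min_width=12, slack=4)
Line 5: ['pharmacy', 'memory'] (min_width=15, slack=1)
Line 6: ['go', 'language'] (min_width=11, slack=5)
Line 7: ['program', 'silver'] (min_width=14, slack=2)
Line 8: ['salt', 'low', 'box', 'why'] (min_width=16, slack=0)
Line 9: ['electric', 'storm'] (min_width=14, slack=2)
Line 10: ['laser', 'cold', 'sound'] (min_width=16, slack=0)
Line 11: ['early'] (min_width=5, slack=11)
Total lines: 11

Answer: 11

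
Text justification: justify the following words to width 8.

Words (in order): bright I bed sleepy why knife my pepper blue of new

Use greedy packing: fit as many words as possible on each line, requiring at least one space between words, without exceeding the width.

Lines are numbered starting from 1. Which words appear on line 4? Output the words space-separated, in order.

Line 1: ['bright', 'I'] (min_width=8, slack=0)
Line 2: ['bed'] (min_width=3, slack=5)
Line 3: ['sleepy'] (min_width=6, slack=2)
Line 4: ['why'] (min_width=3, slack=5)
Line 5: ['knife', 'my'] (min_width=8, slack=0)
Line 6: ['pepper'] (min_width=6, slack=2)
Line 7: ['blue', 'of'] (min_width=7, slack=1)
Line 8: ['new'] (min_width=3, slack=5)

Answer: why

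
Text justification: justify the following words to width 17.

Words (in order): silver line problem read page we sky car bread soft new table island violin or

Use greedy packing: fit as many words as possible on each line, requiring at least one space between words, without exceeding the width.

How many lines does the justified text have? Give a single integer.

Line 1: ['silver', 'line'] (min_width=11, slack=6)
Line 2: ['problem', 'read', 'page'] (min_width=17, slack=0)
Line 3: ['we', 'sky', 'car', 'bread'] (min_width=16, slack=1)
Line 4: ['soft', 'new', 'table'] (min_width=14, slack=3)
Line 5: ['island', 'violin', 'or'] (min_width=16, slack=1)
Total lines: 5

Answer: 5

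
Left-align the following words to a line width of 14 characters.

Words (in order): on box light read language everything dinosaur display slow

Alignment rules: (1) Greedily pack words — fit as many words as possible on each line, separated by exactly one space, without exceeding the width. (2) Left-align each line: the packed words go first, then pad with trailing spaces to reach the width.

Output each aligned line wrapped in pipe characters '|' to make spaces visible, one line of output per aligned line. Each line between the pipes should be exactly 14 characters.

Answer: |on box light  |
|read language |
|everything    |
|dinosaur      |
|display slow  |

Derivation:
Line 1: ['on', 'box', 'light'] (min_width=12, slack=2)
Line 2: ['read', 'language'] (min_width=13, slack=1)
Line 3: ['everything'] (min_width=10, slack=4)
Line 4: ['dinosaur'] (min_width=8, slack=6)
Line 5: ['display', 'slow'] (min_width=12, slack=2)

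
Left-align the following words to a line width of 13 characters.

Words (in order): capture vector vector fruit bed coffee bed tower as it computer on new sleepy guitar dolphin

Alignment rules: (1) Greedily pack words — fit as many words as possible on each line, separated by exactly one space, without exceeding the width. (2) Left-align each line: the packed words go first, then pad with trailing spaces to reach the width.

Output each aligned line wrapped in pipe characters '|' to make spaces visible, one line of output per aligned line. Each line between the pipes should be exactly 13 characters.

Line 1: ['capture'] (min_width=7, slack=6)
Line 2: ['vector', 'vector'] (min_width=13, slack=0)
Line 3: ['fruit', 'bed'] (min_width=9, slack=4)
Line 4: ['coffee', 'bed'] (min_width=10, slack=3)
Line 5: ['tower', 'as', 'it'] (min_width=11, slack=2)
Line 6: ['computer', 'on'] (min_width=11, slack=2)
Line 7: ['new', 'sleepy'] (min_width=10, slack=3)
Line 8: ['guitar'] (min_width=6, slack=7)
Line 9: ['dolphin'] (min_width=7, slack=6)

Answer: |capture      |
|vector vector|
|fruit bed    |
|coffee bed   |
|tower as it  |
|computer on  |
|new sleepy   |
|guitar       |
|dolphin      |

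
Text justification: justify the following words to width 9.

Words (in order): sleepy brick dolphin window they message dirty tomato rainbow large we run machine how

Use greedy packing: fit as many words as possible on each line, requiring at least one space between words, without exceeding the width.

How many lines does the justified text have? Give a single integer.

Answer: 13

Derivation:
Line 1: ['sleepy'] (min_width=6, slack=3)
Line 2: ['brick'] (min_width=5, slack=4)
Line 3: ['dolphin'] (min_width=7, slack=2)
Line 4: ['window'] (min_width=6, slack=3)
Line 5: ['they'] (min_width=4, slack=5)
Line 6: ['message'] (min_width=7, slack=2)
Line 7: ['dirty'] (min_width=5, slack=4)
Line 8: ['tomato'] (min_width=6, slack=3)
Line 9: ['rainbow'] (min_width=7, slack=2)
Line 10: ['large', 'we'] (min_width=8, slack=1)
Line 11: ['run'] (min_width=3, slack=6)
Line 12: ['machine'] (min_width=7, slack=2)
Line 13: ['how'] (min_width=3, slack=6)
Total lines: 13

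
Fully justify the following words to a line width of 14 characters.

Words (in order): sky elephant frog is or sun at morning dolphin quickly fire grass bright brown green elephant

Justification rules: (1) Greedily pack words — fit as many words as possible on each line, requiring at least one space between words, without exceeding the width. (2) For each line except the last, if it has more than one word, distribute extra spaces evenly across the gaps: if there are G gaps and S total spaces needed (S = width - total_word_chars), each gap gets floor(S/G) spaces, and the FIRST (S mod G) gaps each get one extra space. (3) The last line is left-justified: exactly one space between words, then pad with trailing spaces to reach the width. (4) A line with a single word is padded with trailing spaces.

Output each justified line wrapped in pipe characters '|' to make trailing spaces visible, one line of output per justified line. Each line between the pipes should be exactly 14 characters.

Line 1: ['sky', 'elephant'] (min_width=12, slack=2)
Line 2: ['frog', 'is', 'or', 'sun'] (min_width=14, slack=0)
Line 3: ['at', 'morning'] (min_width=10, slack=4)
Line 4: ['dolphin'] (min_width=7, slack=7)
Line 5: ['quickly', 'fire'] (min_width=12, slack=2)
Line 6: ['grass', 'bright'] (min_width=12, slack=2)
Line 7: ['brown', 'green'] (min_width=11, slack=3)
Line 8: ['elephant'] (min_width=8, slack=6)

Answer: |sky   elephant|
|frog is or sun|
|at     morning|
|dolphin       |
|quickly   fire|
|grass   bright|
|brown    green|
|elephant      |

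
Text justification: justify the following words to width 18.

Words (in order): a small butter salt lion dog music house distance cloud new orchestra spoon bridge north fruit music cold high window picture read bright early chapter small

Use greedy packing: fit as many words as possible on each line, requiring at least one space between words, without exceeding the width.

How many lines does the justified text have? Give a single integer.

Line 1: ['a', 'small', 'butter'] (min_width=14, slack=4)
Line 2: ['salt', 'lion', 'dog'] (min_width=13, slack=5)
Line 3: ['music', 'house'] (min_width=11, slack=7)
Line 4: ['distance', 'cloud', 'new'] (min_width=18, slack=0)
Line 5: ['orchestra', 'spoon'] (min_width=15, slack=3)
Line 6: ['bridge', 'north', 'fruit'] (min_width=18, slack=0)
Line 7: ['music', 'cold', 'high'] (min_width=15, slack=3)
Line 8: ['window', 'picture'] (min_width=14, slack=4)
Line 9: ['read', 'bright', 'early'] (min_width=17, slack=1)
Line 10: ['chapter', 'small'] (min_width=13, slack=5)
Total lines: 10

Answer: 10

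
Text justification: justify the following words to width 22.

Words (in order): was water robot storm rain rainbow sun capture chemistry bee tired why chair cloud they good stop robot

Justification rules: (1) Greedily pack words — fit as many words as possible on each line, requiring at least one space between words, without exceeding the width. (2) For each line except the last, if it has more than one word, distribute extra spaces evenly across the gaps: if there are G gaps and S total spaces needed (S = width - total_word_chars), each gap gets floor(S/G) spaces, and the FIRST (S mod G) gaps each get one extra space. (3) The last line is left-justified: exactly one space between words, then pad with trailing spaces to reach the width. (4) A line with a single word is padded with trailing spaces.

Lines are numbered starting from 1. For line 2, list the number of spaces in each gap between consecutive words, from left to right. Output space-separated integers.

Answer: 4 4

Derivation:
Line 1: ['was', 'water', 'robot', 'storm'] (min_width=21, slack=1)
Line 2: ['rain', 'rainbow', 'sun'] (min_width=16, slack=6)
Line 3: ['capture', 'chemistry', 'bee'] (min_width=21, slack=1)
Line 4: ['tired', 'why', 'chair', 'cloud'] (min_width=21, slack=1)
Line 5: ['they', 'good', 'stop', 'robot'] (min_width=20, slack=2)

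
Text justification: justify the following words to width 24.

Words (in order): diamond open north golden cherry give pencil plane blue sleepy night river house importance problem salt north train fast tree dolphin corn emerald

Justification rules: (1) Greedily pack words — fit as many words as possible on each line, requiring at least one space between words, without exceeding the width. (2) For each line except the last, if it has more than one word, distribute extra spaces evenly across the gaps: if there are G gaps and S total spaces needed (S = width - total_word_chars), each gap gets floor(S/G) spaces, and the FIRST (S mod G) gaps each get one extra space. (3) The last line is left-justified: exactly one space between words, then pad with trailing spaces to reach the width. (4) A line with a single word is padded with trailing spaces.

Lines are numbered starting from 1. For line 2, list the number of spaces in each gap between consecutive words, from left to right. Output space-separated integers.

Line 1: ['diamond', 'open', 'north'] (min_width=18, slack=6)
Line 2: ['golden', 'cherry', 'give'] (min_width=18, slack=6)
Line 3: ['pencil', 'plane', 'blue', 'sleepy'] (min_width=24, slack=0)
Line 4: ['night', 'river', 'house'] (min_width=17, slack=7)
Line 5: ['importance', 'problem', 'salt'] (min_width=23, slack=1)
Line 6: ['north', 'train', 'fast', 'tree'] (min_width=21, slack=3)
Line 7: ['dolphin', 'corn', 'emerald'] (min_width=20, slack=4)

Answer: 4 4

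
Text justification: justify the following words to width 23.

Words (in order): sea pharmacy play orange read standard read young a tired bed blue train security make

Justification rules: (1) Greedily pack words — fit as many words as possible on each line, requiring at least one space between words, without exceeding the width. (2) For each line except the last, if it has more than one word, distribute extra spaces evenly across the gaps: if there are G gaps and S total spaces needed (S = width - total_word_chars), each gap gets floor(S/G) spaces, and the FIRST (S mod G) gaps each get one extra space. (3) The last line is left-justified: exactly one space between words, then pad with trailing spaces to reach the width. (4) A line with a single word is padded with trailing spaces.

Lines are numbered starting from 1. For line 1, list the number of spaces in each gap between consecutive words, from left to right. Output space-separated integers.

Line 1: ['sea', 'pharmacy', 'play'] (min_width=17, slack=6)
Line 2: ['orange', 'read', 'standard'] (min_width=20, slack=3)
Line 3: ['read', 'young', 'a', 'tired', 'bed'] (min_width=22, slack=1)
Line 4: ['blue', 'train', 'security'] (min_width=19, slack=4)
Line 5: ['make'] (min_width=4, slack=19)

Answer: 4 4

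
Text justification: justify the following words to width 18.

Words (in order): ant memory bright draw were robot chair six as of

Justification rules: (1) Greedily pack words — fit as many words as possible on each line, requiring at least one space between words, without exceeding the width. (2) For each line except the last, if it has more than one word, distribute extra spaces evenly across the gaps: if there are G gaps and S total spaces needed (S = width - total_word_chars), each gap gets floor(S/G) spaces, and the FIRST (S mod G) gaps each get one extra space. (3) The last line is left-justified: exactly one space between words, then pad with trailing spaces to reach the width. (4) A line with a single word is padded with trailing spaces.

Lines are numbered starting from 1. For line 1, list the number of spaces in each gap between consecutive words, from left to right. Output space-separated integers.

Answer: 2 1

Derivation:
Line 1: ['ant', 'memory', 'bright'] (min_width=17, slack=1)
Line 2: ['draw', 'were', 'robot'] (min_width=15, slack=3)
Line 3: ['chair', 'six', 'as', 'of'] (min_width=15, slack=3)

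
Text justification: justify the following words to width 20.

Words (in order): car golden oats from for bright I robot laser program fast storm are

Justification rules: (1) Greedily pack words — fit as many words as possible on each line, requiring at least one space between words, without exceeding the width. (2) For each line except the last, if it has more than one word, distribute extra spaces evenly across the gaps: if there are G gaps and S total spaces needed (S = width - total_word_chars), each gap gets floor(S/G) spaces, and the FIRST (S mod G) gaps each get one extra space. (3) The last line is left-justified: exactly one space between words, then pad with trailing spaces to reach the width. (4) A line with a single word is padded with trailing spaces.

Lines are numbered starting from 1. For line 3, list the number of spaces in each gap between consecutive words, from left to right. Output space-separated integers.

Answer: 2 2

Derivation:
Line 1: ['car', 'golden', 'oats', 'from'] (min_width=20, slack=0)
Line 2: ['for', 'bright', 'I', 'robot'] (min_width=18, slack=2)
Line 3: ['laser', 'program', 'fast'] (min_width=18, slack=2)
Line 4: ['storm', 'are'] (min_width=9, slack=11)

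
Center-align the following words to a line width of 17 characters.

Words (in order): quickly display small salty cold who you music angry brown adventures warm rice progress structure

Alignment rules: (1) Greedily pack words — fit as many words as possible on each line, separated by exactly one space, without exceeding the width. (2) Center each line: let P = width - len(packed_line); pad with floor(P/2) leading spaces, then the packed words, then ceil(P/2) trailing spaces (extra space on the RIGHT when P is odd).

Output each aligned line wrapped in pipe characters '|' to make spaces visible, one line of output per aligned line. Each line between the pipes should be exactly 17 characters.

Answer: | quickly display |
|small salty cold |
|  who you music  |
|   angry brown   |
| adventures warm |
|  rice progress  |
|    structure    |

Derivation:
Line 1: ['quickly', 'display'] (min_width=15, slack=2)
Line 2: ['small', 'salty', 'cold'] (min_width=16, slack=1)
Line 3: ['who', 'you', 'music'] (min_width=13, slack=4)
Line 4: ['angry', 'brown'] (min_width=11, slack=6)
Line 5: ['adventures', 'warm'] (min_width=15, slack=2)
Line 6: ['rice', 'progress'] (min_width=13, slack=4)
Line 7: ['structure'] (min_width=9, slack=8)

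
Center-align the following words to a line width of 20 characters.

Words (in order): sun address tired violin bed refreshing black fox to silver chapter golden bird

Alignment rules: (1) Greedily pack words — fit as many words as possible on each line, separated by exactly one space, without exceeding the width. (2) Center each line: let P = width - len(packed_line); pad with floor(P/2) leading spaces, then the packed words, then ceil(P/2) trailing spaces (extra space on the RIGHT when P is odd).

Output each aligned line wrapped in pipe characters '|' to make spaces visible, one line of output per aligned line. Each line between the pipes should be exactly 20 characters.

Line 1: ['sun', 'address', 'tired'] (min_width=17, slack=3)
Line 2: ['violin', 'bed'] (min_width=10, slack=10)
Line 3: ['refreshing', 'black', 'fox'] (min_width=20, slack=0)
Line 4: ['to', 'silver', 'chapter'] (min_width=17, slack=3)
Line 5: ['golden', 'bird'] (min_width=11, slack=9)

Answer: | sun address tired  |
|     violin bed     |
|refreshing black fox|
| to silver chapter  |
|    golden bird     |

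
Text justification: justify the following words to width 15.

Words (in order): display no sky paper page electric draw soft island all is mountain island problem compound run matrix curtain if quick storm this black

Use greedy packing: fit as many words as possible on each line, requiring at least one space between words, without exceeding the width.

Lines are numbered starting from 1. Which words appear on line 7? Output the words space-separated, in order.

Line 1: ['display', 'no', 'sky'] (min_width=14, slack=1)
Line 2: ['paper', 'page'] (min_width=10, slack=5)
Line 3: ['electric', 'draw'] (min_width=13, slack=2)
Line 4: ['soft', 'island', 'all'] (min_width=15, slack=0)
Line 5: ['is', 'mountain'] (min_width=11, slack=4)
Line 6: ['island', 'problem'] (min_width=14, slack=1)
Line 7: ['compound', 'run'] (min_width=12, slack=3)
Line 8: ['matrix', 'curtain'] (min_width=14, slack=1)
Line 9: ['if', 'quick', 'storm'] (min_width=14, slack=1)
Line 10: ['this', 'black'] (min_width=10, slack=5)

Answer: compound run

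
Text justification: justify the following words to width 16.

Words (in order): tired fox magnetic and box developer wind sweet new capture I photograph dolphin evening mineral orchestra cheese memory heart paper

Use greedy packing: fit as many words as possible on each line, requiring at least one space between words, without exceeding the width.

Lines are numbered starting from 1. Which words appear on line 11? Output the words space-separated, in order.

Answer: paper

Derivation:
Line 1: ['tired', 'fox'] (min_width=9, slack=7)
Line 2: ['magnetic', 'and', 'box'] (min_width=16, slack=0)
Line 3: ['developer', 'wind'] (min_width=14, slack=2)
Line 4: ['sweet', 'new'] (min_width=9, slack=7)
Line 5: ['capture', 'I'] (min_width=9, slack=7)
Line 6: ['photograph'] (min_width=10, slack=6)
Line 7: ['dolphin', 'evening'] (min_width=15, slack=1)
Line 8: ['mineral'] (min_width=7, slack=9)
Line 9: ['orchestra', 'cheese'] (min_width=16, slack=0)
Line 10: ['memory', 'heart'] (min_width=12, slack=4)
Line 11: ['paper'] (min_width=5, slack=11)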